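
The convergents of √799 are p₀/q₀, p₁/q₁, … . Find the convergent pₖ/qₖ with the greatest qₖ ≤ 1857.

√799 = [28; 3, 1, 3, 56, …] (period length 4).
Convergents:
  p_0/q_0 = 28/1
  p_1/q_1 = 85/3
  p_2/q_2 = 113/4
  p_3/q_3 = 424/15
  p_4/q_4 = 23857/844
  p_5/q_5 = 71995/2547
q_4 = 844 ≤ 1857 < 2547 = q_5, so the answer is 23857/844.

23857/844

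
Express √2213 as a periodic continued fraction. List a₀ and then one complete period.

[47; 23, 1, 1, 23, 94]

a₀ = ⌊√2213⌋ = 47.
With m₀=0, d₀=1 and mₖ₊₁ = dₖaₖ − mₖ, dₖ₊₁ = (n − mₖ₊₁²)/dₖ, aₖ₊₁ = ⌊(a₀+mₖ₊₁)/dₖ₊₁⌋:
  k=1: m=47, d=4, a=23
  k=2: m=45, d=47, a=1
  k=3: m=2, d=47, a=1
  k=4: m=45, d=4, a=23
  k=5: m=47, d=1, a=94
d=1 and a=2a₀=94 at k=5, so the next step gives (m, d) = (47, 4) again — its k=1 value — and the period has length 5.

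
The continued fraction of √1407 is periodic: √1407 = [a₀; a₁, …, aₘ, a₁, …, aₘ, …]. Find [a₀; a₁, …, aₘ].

a₀ = ⌊√1407⌋ = 37.
With m₀=0, d₀=1 and mₖ₊₁ = dₖaₖ − mₖ, dₖ₊₁ = (n − mₖ₊₁²)/dₖ, aₖ₊₁ = ⌊(a₀+mₖ₊₁)/dₖ₊₁⌋:
  k=1: m=37, d=38, a=1
  k=2: m=1, d=37, a=1
  k=3: m=36, d=3, a=24
  k=4: m=36, d=37, a=1
  k=5: m=1, d=38, a=1
  k=6: m=37, d=1, a=74
d=1 and a=2a₀=74 at k=6, so the next step gives (m, d) = (37, 38) again — its k=1 value — and the period has length 6.

[37; 1, 1, 24, 1, 1, 74]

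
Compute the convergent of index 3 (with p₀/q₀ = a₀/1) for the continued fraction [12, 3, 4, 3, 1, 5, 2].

517/42

Using pₖ = aₖpₖ₋₁ + pₖ₋₂, qₖ = aₖqₖ₋₁ + qₖ₋₂ (with p₋₁=1, p₋₂=0, q₋₁=0, q₋₂=1):
  k=0: a=12, p=12, q=1
  k=1: a=3, p=37, q=3
  k=2: a=4, p=160, q=13
  k=3: a=3, p=517, q=42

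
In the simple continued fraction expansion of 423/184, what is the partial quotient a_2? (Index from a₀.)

423 = 2·184 + 55   →  a_0 = 2
184 = 3·55 + 19   →  a_1 = 3
55 = 2·19 + 17   →  a_2 = 2

2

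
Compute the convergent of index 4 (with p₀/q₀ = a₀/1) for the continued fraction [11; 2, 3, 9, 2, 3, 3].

1566/137

Using pₖ = aₖpₖ₋₁ + pₖ₋₂, qₖ = aₖqₖ₋₁ + qₖ₋₂ (with p₋₁=1, p₋₂=0, q₋₁=0, q₋₂=1):
  k=0: a=11, p=11, q=1
  k=1: a=2, p=23, q=2
  k=2: a=3, p=80, q=7
  k=3: a=9, p=743, q=65
  k=4: a=2, p=1566, q=137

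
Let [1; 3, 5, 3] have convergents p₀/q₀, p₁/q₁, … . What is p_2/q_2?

Using pₖ = aₖpₖ₋₁ + pₖ₋₂, qₖ = aₖqₖ₋₁ + qₖ₋₂ (with p₋₁=1, p₋₂=0, q₋₁=0, q₋₂=1):
  k=0: a=1, p=1, q=1
  k=1: a=3, p=4, q=3
  k=2: a=5, p=21, q=16

21/16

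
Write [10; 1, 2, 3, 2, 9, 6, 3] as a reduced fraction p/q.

44837/4192

Using pₖ = aₖpₖ₋₁ + pₖ₋₂ and qₖ = aₖqₖ₋₁ + qₖ₋₂:
  k=0: a=10, p=10, q=1
  k=1: a=1, p=11, q=1
  k=2: a=2, p=32, q=3
  k=3: a=3, p=107, q=10
  k=4: a=2, p=246, q=23
  k=5: a=9, p=2321, q=217
  k=6: a=6, p=14172, q=1325
  k=7: a=3, p=44837, q=4192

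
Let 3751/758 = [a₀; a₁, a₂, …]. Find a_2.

18

3751 = 4·758 + 719   →  a_0 = 4
758 = 1·719 + 39   →  a_1 = 1
719 = 18·39 + 17   →  a_2 = 18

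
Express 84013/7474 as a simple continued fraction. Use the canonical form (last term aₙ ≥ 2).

[11; 4, 6, 2, 8, 5, 3]

84013 = 11·7474 + 1799
7474 = 4·1799 + 278
1799 = 6·278 + 131
278 = 2·131 + 16
131 = 8·16 + 3
16 = 5·3 + 1
3 = 3·1 + 0  (stop)
So 84013/7474 = [11; 4, 6, 2, 8, 5, 3].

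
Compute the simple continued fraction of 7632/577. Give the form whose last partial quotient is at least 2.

7632 = 13×577 + 131
577 = 4×131 + 53
131 = 2×53 + 25
53 = 2×25 + 3
25 = 8×3 + 1
3 = 3×1 + 0  (stop)
So 7632/577 = [13; 4, 2, 2, 8, 3].

[13; 4, 2, 2, 8, 3]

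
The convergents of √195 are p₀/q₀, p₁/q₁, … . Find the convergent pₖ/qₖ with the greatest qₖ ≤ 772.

10543/755

√195 = [13; 1, 26, …] (period length 2).
Convergents:
  p_0/q_0 = 13/1
  p_1/q_1 = 14/1
  p_2/q_2 = 377/27
  p_3/q_3 = 391/28
  p_4/q_4 = 10543/755
  p_5/q_5 = 10934/783
q_4 = 755 ≤ 772 < 783 = q_5, so the answer is 10543/755.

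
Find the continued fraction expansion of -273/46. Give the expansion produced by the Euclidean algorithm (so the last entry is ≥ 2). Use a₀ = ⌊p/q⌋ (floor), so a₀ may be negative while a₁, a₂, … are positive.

[-6; 15, 3]

-273 = -6*46 + 3
46 = 15*3 + 1
3 = 3*1 + 0  (stop)
So -273/46 = [-6; 15, 3].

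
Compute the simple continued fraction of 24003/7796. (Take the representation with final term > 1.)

[3; 12, 1, 2, 11, 18]

24003 = 3*7796 + 615
7796 = 12*615 + 416
615 = 1*416 + 199
416 = 2*199 + 18
199 = 11*18 + 1
18 = 18*1 + 0  (stop)
So 24003/7796 = [3; 12, 1, 2, 11, 18].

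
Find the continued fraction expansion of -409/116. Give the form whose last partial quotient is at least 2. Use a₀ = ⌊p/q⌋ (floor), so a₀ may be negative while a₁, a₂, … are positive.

-409 = -4·116 + 55
116 = 2·55 + 6
55 = 9·6 + 1
6 = 6·1 + 0  (stop)
So -409/116 = [-4; 2, 9, 6].

[-4; 2, 9, 6]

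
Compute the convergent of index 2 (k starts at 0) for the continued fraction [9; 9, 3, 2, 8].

255/28

Using pₖ = aₖpₖ₋₁ + pₖ₋₂, qₖ = aₖqₖ₋₁ + qₖ₋₂ (with p₋₁=1, p₋₂=0, q₋₁=0, q₋₂=1):
  k=0: a=9, p=9, q=1
  k=1: a=9, p=82, q=9
  k=2: a=3, p=255, q=28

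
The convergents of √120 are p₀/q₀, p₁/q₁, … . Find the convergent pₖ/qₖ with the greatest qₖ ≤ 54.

√120 = [10; 1, 20, …] (period length 2).
Convergents:
  p_0/q_0 = 10/1
  p_1/q_1 = 11/1
  p_2/q_2 = 230/21
  p_3/q_3 = 241/22
  p_4/q_4 = 5050/461
q_3 = 22 ≤ 54 < 461 = q_4, so the answer is 241/22.

241/22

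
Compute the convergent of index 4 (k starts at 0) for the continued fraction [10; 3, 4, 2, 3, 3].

Using pₖ = aₖpₖ₋₁ + pₖ₋₂, qₖ = aₖqₖ₋₁ + qₖ₋₂ (with p₋₁=1, p₋₂=0, q₋₁=0, q₋₂=1):
  k=0: a=10, p=10, q=1
  k=1: a=3, p=31, q=3
  k=2: a=4, p=134, q=13
  k=3: a=2, p=299, q=29
  k=4: a=3, p=1031, q=100

1031/100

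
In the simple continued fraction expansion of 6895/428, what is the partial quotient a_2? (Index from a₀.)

6895 = 16·428 + 47   →  a_0 = 16
428 = 9·47 + 5   →  a_1 = 9
47 = 9·5 + 2   →  a_2 = 9

9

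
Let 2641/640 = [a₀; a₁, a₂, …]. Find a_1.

2641 = 4·640 + 81   →  a_0 = 4
640 = 7·81 + 73   →  a_1 = 7

7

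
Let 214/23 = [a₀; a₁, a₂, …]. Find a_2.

214 = 9·23 + 7   →  a_0 = 9
23 = 3·7 + 2   →  a_1 = 3
7 = 3·2 + 1   →  a_2 = 3

3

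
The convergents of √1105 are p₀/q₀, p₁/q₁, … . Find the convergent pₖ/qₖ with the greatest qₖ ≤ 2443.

√1105 = [33; 4, 7, 7, 4, 66, …] (period length 5).
Convergents:
  p_0/q_0 = 33/1
  p_1/q_1 = 133/4
  p_2/q_2 = 964/29
  p_3/q_3 = 6881/207
  p_4/q_4 = 28488/857
  p_5/q_5 = 1887089/56769
q_4 = 857 ≤ 2443 < 56769 = q_5, so the answer is 28488/857.

28488/857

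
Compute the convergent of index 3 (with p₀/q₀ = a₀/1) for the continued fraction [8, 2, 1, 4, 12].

Using pₖ = aₖpₖ₋₁ + pₖ₋₂, qₖ = aₖqₖ₋₁ + qₖ₋₂ (with p₋₁=1, p₋₂=0, q₋₁=0, q₋₂=1):
  k=0: a=8, p=8, q=1
  k=1: a=2, p=17, q=2
  k=2: a=1, p=25, q=3
  k=3: a=4, p=117, q=14

117/14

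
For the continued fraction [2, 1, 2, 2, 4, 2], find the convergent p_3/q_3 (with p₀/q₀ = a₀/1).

Using pₖ = aₖpₖ₋₁ + pₖ₋₂, qₖ = aₖqₖ₋₁ + qₖ₋₂ (with p₋₁=1, p₋₂=0, q₋₁=0, q₋₂=1):
  k=0: a=2, p=2, q=1
  k=1: a=1, p=3, q=1
  k=2: a=2, p=8, q=3
  k=3: a=2, p=19, q=7

19/7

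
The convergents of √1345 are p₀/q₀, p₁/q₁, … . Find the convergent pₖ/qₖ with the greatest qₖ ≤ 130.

3264/89

√1345 = [36; 1, 2, 14, 2, 1, 72, …] (period length 6).
Convergents:
  p_0/q_0 = 36/1
  p_1/q_1 = 37/1
  p_2/q_2 = 110/3
  p_3/q_3 = 1577/43
  p_4/q_4 = 3264/89
  p_5/q_5 = 4841/132
q_4 = 89 ≤ 130 < 132 = q_5, so the answer is 3264/89.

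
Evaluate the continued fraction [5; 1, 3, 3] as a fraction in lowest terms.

75/13

Using pₖ = aₖpₖ₋₁ + pₖ₋₂ and qₖ = aₖqₖ₋₁ + qₖ₋₂:
  k=0: a=5, p=5, q=1
  k=1: a=1, p=6, q=1
  k=2: a=3, p=23, q=4
  k=3: a=3, p=75, q=13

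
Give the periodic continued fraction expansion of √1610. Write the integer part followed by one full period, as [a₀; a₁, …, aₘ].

a₀ = ⌊√1610⌋ = 40.

[40; 8, 80]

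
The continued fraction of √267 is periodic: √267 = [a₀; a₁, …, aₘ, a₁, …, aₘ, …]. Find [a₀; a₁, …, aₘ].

[16; 2, 1, 15, 1, 2, 32]

a₀ = ⌊√267⌋ = 16.
With m₀=0, d₀=1 and mₖ₊₁ = dₖaₖ − mₖ, dₖ₊₁ = (n − mₖ₊₁²)/dₖ, aₖ₊₁ = ⌊(a₀+mₖ₊₁)/dₖ₊₁⌋:
  k=1: m=16, d=11, a=2
  k=2: m=6, d=21, a=1
  k=3: m=15, d=2, a=15
  k=4: m=15, d=21, a=1
  k=5: m=6, d=11, a=2
  k=6: m=16, d=1, a=32
d=1 and a=2a₀=32 at k=6, so the next step gives (m, d) = (16, 11) again — its k=1 value — and the period has length 6.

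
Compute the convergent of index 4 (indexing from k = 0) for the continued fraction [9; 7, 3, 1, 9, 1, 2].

2586/283

Using pₖ = aₖpₖ₋₁ + pₖ₋₂, qₖ = aₖqₖ₋₁ + qₖ₋₂ (with p₋₁=1, p₋₂=0, q₋₁=0, q₋₂=1):
  k=0: a=9, p=9, q=1
  k=1: a=7, p=64, q=7
  k=2: a=3, p=201, q=22
  k=3: a=1, p=265, q=29
  k=4: a=9, p=2586, q=283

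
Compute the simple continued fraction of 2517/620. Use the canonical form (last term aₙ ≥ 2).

[4; 16, 1, 3, 9]

2517 = 4×620 + 37
620 = 16×37 + 28
37 = 1×28 + 9
28 = 3×9 + 1
9 = 9×1 + 0  (stop)
So 2517/620 = [4; 16, 1, 3, 9].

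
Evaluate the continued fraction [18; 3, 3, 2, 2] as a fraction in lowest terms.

Using pₖ = aₖpₖ₋₁ + pₖ₋₂ and qₖ = aₖqₖ₋₁ + qₖ₋₂:
  k=0: a=18, p=18, q=1
  k=1: a=3, p=55, q=3
  k=2: a=3, p=183, q=10
  k=3: a=2, p=421, q=23
  k=4: a=2, p=1025, q=56

1025/56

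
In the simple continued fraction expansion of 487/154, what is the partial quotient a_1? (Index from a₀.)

6

487 = 3·154 + 25   →  a_0 = 3
154 = 6·25 + 4   →  a_1 = 6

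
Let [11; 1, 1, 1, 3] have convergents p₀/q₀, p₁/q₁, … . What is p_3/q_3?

Using pₖ = aₖpₖ₋₁ + pₖ₋₂, qₖ = aₖqₖ₋₁ + qₖ₋₂ (with p₋₁=1, p₋₂=0, q₋₁=0, q₋₂=1):
  k=0: a=11, p=11, q=1
  k=1: a=1, p=12, q=1
  k=2: a=1, p=23, q=2
  k=3: a=1, p=35, q=3

35/3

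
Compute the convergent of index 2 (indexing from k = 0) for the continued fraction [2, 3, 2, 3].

16/7

Using pₖ = aₖpₖ₋₁ + pₖ₋₂, qₖ = aₖqₖ₋₁ + qₖ₋₂ (with p₋₁=1, p₋₂=0, q₋₁=0, q₋₂=1):
  k=0: a=2, p=2, q=1
  k=1: a=3, p=7, q=3
  k=2: a=2, p=16, q=7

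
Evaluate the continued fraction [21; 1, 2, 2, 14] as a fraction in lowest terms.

Using pₖ = aₖpₖ₋₁ + pₖ₋₂ and qₖ = aₖqₖ₋₁ + qₖ₋₂:
  k=0: a=21, p=21, q=1
  k=1: a=1, p=22, q=1
  k=2: a=2, p=65, q=3
  k=3: a=2, p=152, q=7
  k=4: a=14, p=2193, q=101

2193/101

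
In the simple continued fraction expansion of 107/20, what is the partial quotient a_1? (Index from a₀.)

2

107 = 5·20 + 7   →  a_0 = 5
20 = 2·7 + 6   →  a_1 = 2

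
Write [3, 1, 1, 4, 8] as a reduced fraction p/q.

Using pₖ = aₖpₖ₋₁ + pₖ₋₂ and qₖ = aₖqₖ₋₁ + qₖ₋₂:
  k=0: a=3, p=3, q=1
  k=1: a=1, p=4, q=1
  k=2: a=1, p=7, q=2
  k=3: a=4, p=32, q=9
  k=4: a=8, p=263, q=74

263/74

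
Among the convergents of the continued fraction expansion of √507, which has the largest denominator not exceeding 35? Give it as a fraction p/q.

√507 = [22; 1, 1, 14, 1, 1, 44, …] (period length 6).
Convergents:
  p_0/q_0 = 22/1
  p_1/q_1 = 23/1
  p_2/q_2 = 45/2
  p_3/q_3 = 653/29
  p_4/q_4 = 698/31
  p_5/q_5 = 1351/60
q_4 = 31 ≤ 35 < 60 = q_5, so the answer is 698/31.

698/31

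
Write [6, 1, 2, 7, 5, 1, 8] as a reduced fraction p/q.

Using pₖ = aₖpₖ₋₁ + pₖ₋₂ and qₖ = aₖqₖ₋₁ + qₖ₋₂:
  k=0: a=6, p=6, q=1
  k=1: a=1, p=7, q=1
  k=2: a=2, p=20, q=3
  k=3: a=7, p=147, q=22
  k=4: a=5, p=755, q=113
  k=5: a=1, p=902, q=135
  k=6: a=8, p=7971, q=1193

7971/1193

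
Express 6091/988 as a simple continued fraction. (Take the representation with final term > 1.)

[6; 6, 16, 3, 3]

6091 = 6*988 + 163
988 = 6*163 + 10
163 = 16*10 + 3
10 = 3*3 + 1
3 = 3*1 + 0  (stop)
So 6091/988 = [6; 6, 16, 3, 3].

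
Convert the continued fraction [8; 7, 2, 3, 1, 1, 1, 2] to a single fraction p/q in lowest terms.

Using pₖ = aₖpₖ₋₁ + pₖ₋₂ and qₖ = aₖqₖ₋₁ + qₖ₋₂:
  k=0: a=8, p=8, q=1
  k=1: a=7, p=57, q=7
  k=2: a=2, p=122, q=15
  k=3: a=3, p=423, q=52
  k=4: a=1, p=545, q=67
  k=5: a=1, p=968, q=119
  k=6: a=1, p=1513, q=186
  k=7: a=2, p=3994, q=491

3994/491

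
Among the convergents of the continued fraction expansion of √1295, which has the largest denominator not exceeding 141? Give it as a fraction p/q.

√1295 = [35; 1, 70, …] (period length 2).
Convergents:
  p_0/q_0 = 35/1
  p_1/q_1 = 36/1
  p_2/q_2 = 2555/71
  p_3/q_3 = 2591/72
  p_4/q_4 = 183925/5111
q_3 = 72 ≤ 141 < 5111 = q_4, so the answer is 2591/72.

2591/72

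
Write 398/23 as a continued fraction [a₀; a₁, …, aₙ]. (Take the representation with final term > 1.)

398 = 17*23 + 7
23 = 3*7 + 2
7 = 3*2 + 1
2 = 2*1 + 0  (stop)
So 398/23 = [17; 3, 3, 2].

[17; 3, 3, 2]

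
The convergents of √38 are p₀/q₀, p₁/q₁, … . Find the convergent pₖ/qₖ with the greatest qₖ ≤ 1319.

√38 = [6; 6, 12, …] (period length 2).
Convergents:
  p_0/q_0 = 6/1
  p_1/q_1 = 37/6
  p_2/q_2 = 450/73
  p_3/q_3 = 2737/444
  p_4/q_4 = 33294/5401
q_3 = 444 ≤ 1319 < 5401 = q_4, so the answer is 2737/444.

2737/444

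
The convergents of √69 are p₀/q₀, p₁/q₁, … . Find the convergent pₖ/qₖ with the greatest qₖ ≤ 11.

√69 = [8; 3, 3, 1, 4, 1, 3, 3, 16, …] (period length 8).
Convergents:
  p_0/q_0 = 8/1
  p_1/q_1 = 25/3
  p_2/q_2 = 83/10
  p_3/q_3 = 108/13
q_2 = 10 ≤ 11 < 13 = q_3, so the answer is 83/10.

83/10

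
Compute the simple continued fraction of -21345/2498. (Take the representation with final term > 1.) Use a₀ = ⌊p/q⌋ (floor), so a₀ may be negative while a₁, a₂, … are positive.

[-9; 2, 5, 13, 5, 1, 2]

-21345 = -9*2498 + 1137
2498 = 2*1137 + 224
1137 = 5*224 + 17
224 = 13*17 + 3
17 = 5*3 + 2
3 = 1*2 + 1
2 = 2*1 + 0  (stop)
So -21345/2498 = [-9; 2, 5, 13, 5, 1, 2].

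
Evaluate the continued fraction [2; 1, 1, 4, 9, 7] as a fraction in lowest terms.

Using pₖ = aₖpₖ₋₁ + pₖ₋₂ and qₖ = aₖqₖ₋₁ + qₖ₋₂:
  k=0: a=2, p=2, q=1
  k=1: a=1, p=3, q=1
  k=2: a=1, p=5, q=2
  k=3: a=4, p=23, q=9
  k=4: a=9, p=212, q=83
  k=5: a=7, p=1507, q=590

1507/590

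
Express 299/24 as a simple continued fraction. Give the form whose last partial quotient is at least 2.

[12; 2, 5, 2]

299 = 12×24 + 11
24 = 2×11 + 2
11 = 5×2 + 1
2 = 2×1 + 0  (stop)
So 299/24 = [12; 2, 5, 2].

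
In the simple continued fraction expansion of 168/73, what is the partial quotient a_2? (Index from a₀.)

3

168 = 2·73 + 22   →  a_0 = 2
73 = 3·22 + 7   →  a_1 = 3
22 = 3·7 + 1   →  a_2 = 3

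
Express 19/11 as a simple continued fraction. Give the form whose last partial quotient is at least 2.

19 = 1×11 + 8
11 = 1×8 + 3
8 = 2×3 + 2
3 = 1×2 + 1
2 = 2×1 + 0  (stop)
So 19/11 = [1; 1, 2, 1, 2].

[1; 1, 2, 1, 2]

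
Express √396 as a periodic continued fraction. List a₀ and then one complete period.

a₀ = ⌊√396⌋ = 19.
With m₀=0, d₀=1 and mₖ₊₁ = dₖaₖ − mₖ, dₖ₊₁ = (n − mₖ₊₁²)/dₖ, aₖ₊₁ = ⌊(a₀+mₖ₊₁)/dₖ₊₁⌋:
  k=1: m=19, d=35, a=1
  k=2: m=16, d=4, a=8
  k=3: m=16, d=35, a=1
  k=4: m=19, d=1, a=38
d=1 and a=2a₀=38 at k=4, so the next step gives (m, d) = (19, 35) again — its k=1 value — and the period has length 4.

[19; 1, 8, 1, 38]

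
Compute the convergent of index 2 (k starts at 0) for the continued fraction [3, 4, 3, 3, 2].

Using pₖ = aₖpₖ₋₁ + pₖ₋₂, qₖ = aₖqₖ₋₁ + qₖ₋₂ (with p₋₁=1, p₋₂=0, q₋₁=0, q₋₂=1):
  k=0: a=3, p=3, q=1
  k=1: a=4, p=13, q=4
  k=2: a=3, p=42, q=13

42/13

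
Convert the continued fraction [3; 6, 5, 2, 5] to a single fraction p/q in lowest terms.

1173/371

Fold from the inside: start with 5/1.
  2 + 1/5 = 11/5
  5 + 5/11 = 60/11
  6 + 11/60 = 371/60
  3 + 60/371 = 1173/371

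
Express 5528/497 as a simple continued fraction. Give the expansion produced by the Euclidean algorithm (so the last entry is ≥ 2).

[11; 8, 6, 1, 3, 2]

5528 = 11×497 + 61
497 = 8×61 + 9
61 = 6×9 + 7
9 = 1×7 + 2
7 = 3×2 + 1
2 = 2×1 + 0  (stop)
So 5528/497 = [11; 8, 6, 1, 3, 2].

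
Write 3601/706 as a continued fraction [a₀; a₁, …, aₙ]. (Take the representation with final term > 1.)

3601 = 5*706 + 71
706 = 9*71 + 67
71 = 1*67 + 4
67 = 16*4 + 3
4 = 1*3 + 1
3 = 3*1 + 0  (stop)
So 3601/706 = [5; 9, 1, 16, 1, 3].

[5; 9, 1, 16, 1, 3]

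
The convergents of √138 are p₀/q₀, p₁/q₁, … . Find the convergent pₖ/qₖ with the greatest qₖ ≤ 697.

√138 = [11; 1, 2, 1, 22, …] (period length 4).
Convergents:
  p_0/q_0 = 11/1
  p_1/q_1 = 12/1
  p_2/q_2 = 35/3
  p_3/q_3 = 47/4
  p_4/q_4 = 1069/91
  p_5/q_5 = 1116/95
  p_6/q_6 = 3301/281
  p_7/q_7 = 4417/376
  p_8/q_8 = 100475/8553
q_7 = 376 ≤ 697 < 8553 = q_8, so the answer is 4417/376.

4417/376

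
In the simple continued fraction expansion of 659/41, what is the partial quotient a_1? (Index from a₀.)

659 = 16·41 + 3   →  a_0 = 16
41 = 13·3 + 2   →  a_1 = 13

13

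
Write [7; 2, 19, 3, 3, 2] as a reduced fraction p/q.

6821/911

Using pₖ = aₖpₖ₋₁ + pₖ₋₂ and qₖ = aₖqₖ₋₁ + qₖ₋₂:
  k=0: a=7, p=7, q=1
  k=1: a=2, p=15, q=2
  k=2: a=19, p=292, q=39
  k=3: a=3, p=891, q=119
  k=4: a=3, p=2965, q=396
  k=5: a=2, p=6821, q=911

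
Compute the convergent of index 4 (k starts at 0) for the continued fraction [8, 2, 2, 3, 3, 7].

Using pₖ = aₖpₖ₋₁ + pₖ₋₂, qₖ = aₖqₖ₋₁ + qₖ₋₂ (with p₋₁=1, p₋₂=0, q₋₁=0, q₋₂=1):
  k=0: a=8, p=8, q=1
  k=1: a=2, p=17, q=2
  k=2: a=2, p=42, q=5
  k=3: a=3, p=143, q=17
  k=4: a=3, p=471, q=56

471/56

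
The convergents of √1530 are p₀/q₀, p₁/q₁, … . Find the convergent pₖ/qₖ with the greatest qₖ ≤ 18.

√1530 = [39; 8, 1, 2, 8, 2, 1, 8, 78, …] (period length 8).
Convergents:
  p_0/q_0 = 39/1
  p_1/q_1 = 313/8
  p_2/q_2 = 352/9
  p_3/q_3 = 1017/26
q_2 = 9 ≤ 18 < 26 = q_3, so the answer is 352/9.

352/9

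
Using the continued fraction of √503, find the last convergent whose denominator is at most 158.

√503 = [22; 2, 2, 1, 21, 1, 2, 2, 44, …] (period length 8).
Convergents:
  p_0/q_0 = 22/1
  p_1/q_1 = 45/2
  p_2/q_2 = 112/5
  p_3/q_3 = 157/7
  p_4/q_4 = 3409/152
  p_5/q_5 = 3566/159
q_4 = 152 ≤ 158 < 159 = q_5, so the answer is 3409/152.

3409/152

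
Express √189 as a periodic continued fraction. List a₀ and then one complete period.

a₀ = ⌊√189⌋ = 13.
With m₀=0, d₀=1 and mₖ₊₁ = dₖaₖ − mₖ, dₖ₊₁ = (n − mₖ₊₁²)/dₖ, aₖ₊₁ = ⌊(a₀+mₖ₊₁)/dₖ₊₁⌋:
  k=1: m=13, d=20, a=1
  k=2: m=7, d=7, a=2
  k=3: m=7, d=20, a=1
  k=4: m=13, d=1, a=26
d=1 and a=2a₀=26 at k=4, so the next step gives (m, d) = (13, 20) again — its k=1 value — and the period has length 4.

[13; 1, 2, 1, 26]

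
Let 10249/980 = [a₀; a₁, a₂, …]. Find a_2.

10249 = 10·980 + 449   →  a_0 = 10
980 = 2·449 + 82   →  a_1 = 2
449 = 5·82 + 39   →  a_2 = 5

5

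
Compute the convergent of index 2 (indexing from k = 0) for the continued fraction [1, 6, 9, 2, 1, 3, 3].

Using pₖ = aₖpₖ₋₁ + pₖ₋₂, qₖ = aₖqₖ₋₁ + qₖ₋₂ (with p₋₁=1, p₋₂=0, q₋₁=0, q₋₂=1):
  k=0: a=1, p=1, q=1
  k=1: a=6, p=7, q=6
  k=2: a=9, p=64, q=55

64/55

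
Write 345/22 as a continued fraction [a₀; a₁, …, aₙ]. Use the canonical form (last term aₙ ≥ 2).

345 = 15×22 + 15
22 = 1×15 + 7
15 = 2×7 + 1
7 = 7×1 + 0  (stop)
So 345/22 = [15; 1, 2, 7].

[15; 1, 2, 7]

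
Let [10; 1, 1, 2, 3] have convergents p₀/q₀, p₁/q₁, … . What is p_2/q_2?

21/2

Using pₖ = aₖpₖ₋₁ + pₖ₋₂, qₖ = aₖqₖ₋₁ + qₖ₋₂ (with p₋₁=1, p₋₂=0, q₋₁=0, q₋₂=1):
  k=0: a=10, p=10, q=1
  k=1: a=1, p=11, q=1
  k=2: a=1, p=21, q=2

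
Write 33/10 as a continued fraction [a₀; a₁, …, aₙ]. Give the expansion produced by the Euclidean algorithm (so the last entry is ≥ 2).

[3; 3, 3]

33 = 3·10 + 3
10 = 3·3 + 1
3 = 3·1 + 0  (stop)
So 33/10 = [3; 3, 3].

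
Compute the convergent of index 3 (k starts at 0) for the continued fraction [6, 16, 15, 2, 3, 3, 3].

3019/498

Using pₖ = aₖpₖ₋₁ + pₖ₋₂, qₖ = aₖqₖ₋₁ + qₖ₋₂ (with p₋₁=1, p₋₂=0, q₋₁=0, q₋₂=1):
  k=0: a=6, p=6, q=1
  k=1: a=16, p=97, q=16
  k=2: a=15, p=1461, q=241
  k=3: a=2, p=3019, q=498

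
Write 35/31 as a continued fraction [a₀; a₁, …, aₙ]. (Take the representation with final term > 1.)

[1; 7, 1, 3]

35 = 1×31 + 4
31 = 7×4 + 3
4 = 1×3 + 1
3 = 3×1 + 0  (stop)
So 35/31 = [1; 7, 1, 3].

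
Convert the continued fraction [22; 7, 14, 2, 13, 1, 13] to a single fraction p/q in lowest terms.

915793/41361

Using pₖ = aₖpₖ₋₁ + pₖ₋₂ and qₖ = aₖqₖ₋₁ + qₖ₋₂:
  k=0: a=22, p=22, q=1
  k=1: a=7, p=155, q=7
  k=2: a=14, p=2192, q=99
  k=3: a=2, p=4539, q=205
  k=4: a=13, p=61199, q=2764
  k=5: a=1, p=65738, q=2969
  k=6: a=13, p=915793, q=41361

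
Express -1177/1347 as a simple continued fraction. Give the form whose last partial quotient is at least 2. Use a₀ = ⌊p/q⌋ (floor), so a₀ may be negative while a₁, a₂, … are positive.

[-1; 7, 1, 12, 13]

-1177 = -1*1347 + 170
1347 = 7*170 + 157
170 = 1*157 + 13
157 = 12*13 + 1
13 = 13*1 + 0  (stop)
So -1177/1347 = [-1; 7, 1, 12, 13].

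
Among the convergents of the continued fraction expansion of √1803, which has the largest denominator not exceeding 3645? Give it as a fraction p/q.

93798/2209

√1803 = [42; 2, 6, 28, 6, 2, 84, …] (period length 6).
Convergents:
  p_0/q_0 = 42/1
  p_1/q_1 = 85/2
  p_2/q_2 = 552/13
  p_3/q_3 = 15541/366
  p_4/q_4 = 93798/2209
  p_5/q_5 = 203137/4784
q_4 = 2209 ≤ 3645 < 4784 = q_5, so the answer is 93798/2209.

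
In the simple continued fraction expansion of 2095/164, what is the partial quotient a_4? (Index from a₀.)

2095 = 12·164 + 127   →  a_0 = 12
164 = 1·127 + 37   →  a_1 = 1
127 = 3·37 + 16   →  a_2 = 3
37 = 2·16 + 5   →  a_3 = 2
16 = 3·5 + 1   →  a_4 = 3

3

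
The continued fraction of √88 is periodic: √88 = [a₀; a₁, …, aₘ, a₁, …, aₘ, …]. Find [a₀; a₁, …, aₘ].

[9; 2, 1, 1, 1, 2, 18]

a₀ = ⌊√88⌋ = 9.
With m₀=0, d₀=1 and mₖ₊₁ = dₖaₖ − mₖ, dₖ₊₁ = (n − mₖ₊₁²)/dₖ, aₖ₊₁ = ⌊(a₀+mₖ₊₁)/dₖ₊₁⌋:
  k=1: m=9, d=7, a=2
  k=2: m=5, d=9, a=1
  k=3: m=4, d=8, a=1
  k=4: m=4, d=9, a=1
  k=5: m=5, d=7, a=2
  k=6: m=9, d=1, a=18
d=1 and a=2a₀=18 at k=6, so the next step gives (m, d) = (9, 7) again — its k=1 value — and the period has length 6.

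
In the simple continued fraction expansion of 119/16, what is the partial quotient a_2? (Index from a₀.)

119 = 7·16 + 7   →  a_0 = 7
16 = 2·7 + 2   →  a_1 = 2
7 = 3·2 + 1   →  a_2 = 3

3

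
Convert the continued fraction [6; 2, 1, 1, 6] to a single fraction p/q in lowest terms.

Fold from the inside: start with 6/1.
  1 + 1/6 = 7/6
  1 + 6/7 = 13/7
  2 + 7/13 = 33/13
  6 + 13/33 = 211/33

211/33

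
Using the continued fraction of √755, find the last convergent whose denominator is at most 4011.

65863/2397

√755 = [27; 2, 10, 2, 54, …] (period length 4).
Convergents:
  p_0/q_0 = 27/1
  p_1/q_1 = 55/2
  p_2/q_2 = 577/21
  p_3/q_3 = 1209/44
  p_4/q_4 = 65863/2397
  p_5/q_5 = 132935/4838
q_4 = 2397 ≤ 4011 < 4838 = q_5, so the answer is 65863/2397.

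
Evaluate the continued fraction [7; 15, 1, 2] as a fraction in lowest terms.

Using pₖ = aₖpₖ₋₁ + pₖ₋₂ and qₖ = aₖqₖ₋₁ + qₖ₋₂:
  k=0: a=7, p=7, q=1
  k=1: a=15, p=106, q=15
  k=2: a=1, p=113, q=16
  k=3: a=2, p=332, q=47

332/47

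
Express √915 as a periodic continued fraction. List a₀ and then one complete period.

a₀ = ⌊√915⌋ = 30.
With m₀=0, d₀=1 and mₖ₊₁ = dₖaₖ − mₖ, dₖ₊₁ = (n − mₖ₊₁²)/dₖ, aₖ₊₁ = ⌊(a₀+mₖ₊₁)/dₖ₊₁⌋:
  k=1: m=30, d=15, a=4
  k=2: m=30, d=1, a=60
d=1 and a=2a₀=60 at k=2, so the next step gives (m, d) = (30, 15) again — its k=1 value — and the period has length 2.

[30; 4, 60]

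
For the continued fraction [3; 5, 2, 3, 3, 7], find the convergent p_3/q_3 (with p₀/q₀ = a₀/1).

Using pₖ = aₖpₖ₋₁ + pₖ₋₂, qₖ = aₖqₖ₋₁ + qₖ₋₂ (with p₋₁=1, p₋₂=0, q₋₁=0, q₋₂=1):
  k=0: a=3, p=3, q=1
  k=1: a=5, p=16, q=5
  k=2: a=2, p=35, q=11
  k=3: a=3, p=121, q=38

121/38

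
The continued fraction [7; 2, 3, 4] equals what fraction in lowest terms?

223/30

Fold from the inside: start with 4/1.
  3 + 1/4 = 13/4
  2 + 4/13 = 30/13
  7 + 13/30 = 223/30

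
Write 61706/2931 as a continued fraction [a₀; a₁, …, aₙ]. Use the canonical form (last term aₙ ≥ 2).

[21; 18, 1, 10, 14]

61706 = 21·2931 + 155
2931 = 18·155 + 141
155 = 1·141 + 14
141 = 10·14 + 1
14 = 14·1 + 0  (stop)
So 61706/2931 = [21; 18, 1, 10, 14].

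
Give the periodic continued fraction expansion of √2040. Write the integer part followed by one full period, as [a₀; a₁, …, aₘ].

[45; 6, 90]

a₀ = ⌊√2040⌋ = 45.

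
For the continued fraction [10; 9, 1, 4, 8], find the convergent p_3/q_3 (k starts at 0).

Using pₖ = aₖpₖ₋₁ + pₖ₋₂, qₖ = aₖqₖ₋₁ + qₖ₋₂ (with p₋₁=1, p₋₂=0, q₋₁=0, q₋₂=1):
  k=0: a=10, p=10, q=1
  k=1: a=9, p=91, q=9
  k=2: a=1, p=101, q=10
  k=3: a=4, p=495, q=49

495/49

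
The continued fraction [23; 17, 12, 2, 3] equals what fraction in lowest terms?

34265/1486

Using pₖ = aₖpₖ₋₁ + pₖ₋₂ and qₖ = aₖqₖ₋₁ + qₖ₋₂:
  k=0: a=23, p=23, q=1
  k=1: a=17, p=392, q=17
  k=2: a=12, p=4727, q=205
  k=3: a=2, p=9846, q=427
  k=4: a=3, p=34265, q=1486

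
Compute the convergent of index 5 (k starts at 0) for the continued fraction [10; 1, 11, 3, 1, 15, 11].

8429/772

Using pₖ = aₖpₖ₋₁ + pₖ₋₂, qₖ = aₖqₖ₋₁ + qₖ₋₂ (with p₋₁=1, p₋₂=0, q₋₁=0, q₋₂=1):
  k=0: a=10, p=10, q=1
  k=1: a=1, p=11, q=1
  k=2: a=11, p=131, q=12
  k=3: a=3, p=404, q=37
  k=4: a=1, p=535, q=49
  k=5: a=15, p=8429, q=772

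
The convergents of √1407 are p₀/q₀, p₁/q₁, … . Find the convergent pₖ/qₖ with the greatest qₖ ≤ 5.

√1407 = [37; 1, 1, 24, 1, 1, 74, …] (period length 6).
Convergents:
  p_0/q_0 = 37/1
  p_1/q_1 = 38/1
  p_2/q_2 = 75/2
  p_3/q_3 = 1838/49
q_2 = 2 ≤ 5 < 49 = q_3, so the answer is 75/2.

75/2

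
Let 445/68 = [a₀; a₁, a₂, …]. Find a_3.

5

445 = 6·68 + 37   →  a_0 = 6
68 = 1·37 + 31   →  a_1 = 1
37 = 1·31 + 6   →  a_2 = 1
31 = 5·6 + 1   →  a_3 = 5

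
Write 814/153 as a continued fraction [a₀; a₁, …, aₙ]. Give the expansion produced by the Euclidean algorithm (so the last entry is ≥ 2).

814 = 5*153 + 49
153 = 3*49 + 6
49 = 8*6 + 1
6 = 6*1 + 0  (stop)
So 814/153 = [5; 3, 8, 6].

[5; 3, 8, 6]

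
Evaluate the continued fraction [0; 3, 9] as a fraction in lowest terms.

Using pₖ = aₖpₖ₋₁ + pₖ₋₂ and qₖ = aₖqₖ₋₁ + qₖ₋₂:
  k=0: a=0, p=0, q=1
  k=1: a=3, p=1, q=3
  k=2: a=9, p=9, q=28

9/28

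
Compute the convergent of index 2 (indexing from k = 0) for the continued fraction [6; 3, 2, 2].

44/7

Using pₖ = aₖpₖ₋₁ + pₖ₋₂, qₖ = aₖqₖ₋₁ + qₖ₋₂ (with p₋₁=1, p₋₂=0, q₋₁=0, q₋₂=1):
  k=0: a=6, p=6, q=1
  k=1: a=3, p=19, q=3
  k=2: a=2, p=44, q=7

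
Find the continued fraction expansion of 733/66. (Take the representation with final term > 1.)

[11; 9, 2, 3]

733 = 11·66 + 7
66 = 9·7 + 3
7 = 2·3 + 1
3 = 3·1 + 0  (stop)
So 733/66 = [11; 9, 2, 3].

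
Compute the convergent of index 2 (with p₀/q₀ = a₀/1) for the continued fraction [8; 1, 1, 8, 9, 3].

Using pₖ = aₖpₖ₋₁ + pₖ₋₂, qₖ = aₖqₖ₋₁ + qₖ₋₂ (with p₋₁=1, p₋₂=0, q₋₁=0, q₋₂=1):
  k=0: a=8, p=8, q=1
  k=1: a=1, p=9, q=1
  k=2: a=1, p=17, q=2

17/2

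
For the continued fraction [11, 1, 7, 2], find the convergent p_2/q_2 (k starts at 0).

95/8

Using pₖ = aₖpₖ₋₁ + pₖ₋₂, qₖ = aₖqₖ₋₁ + qₖ₋₂ (with p₋₁=1, p₋₂=0, q₋₁=0, q₋₂=1):
  k=0: a=11, p=11, q=1
  k=1: a=1, p=12, q=1
  k=2: a=7, p=95, q=8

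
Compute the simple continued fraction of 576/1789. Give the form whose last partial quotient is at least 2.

576 = 0×1789 + 576
1789 = 3×576 + 61
576 = 9×61 + 27
61 = 2×27 + 7
27 = 3×7 + 6
7 = 1×6 + 1
6 = 6×1 + 0  (stop)
So 576/1789 = [0; 3, 9, 2, 3, 1, 6].

[0; 3, 9, 2, 3, 1, 6]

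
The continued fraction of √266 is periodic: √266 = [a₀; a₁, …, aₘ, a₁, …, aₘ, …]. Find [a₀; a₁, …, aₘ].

a₀ = ⌊√266⌋ = 16.
With m₀=0, d₀=1 and mₖ₊₁ = dₖaₖ − mₖ, dₖ₊₁ = (n − mₖ₊₁²)/dₖ, aₖ₊₁ = ⌊(a₀+mₖ₊₁)/dₖ₊₁⌋:
  k=1: m=16, d=10, a=3
  k=2: m=14, d=7, a=4
  k=3: m=14, d=10, a=3
  k=4: m=16, d=1, a=32
d=1 and a=2a₀=32 at k=4, so the next step gives (m, d) = (16, 10) again — its k=1 value — and the period has length 4.

[16; 3, 4, 3, 32]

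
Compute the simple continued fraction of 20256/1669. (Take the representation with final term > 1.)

[12; 7, 3, 8, 9]

20256 = 12*1669 + 228
1669 = 7*228 + 73
228 = 3*73 + 9
73 = 8*9 + 1
9 = 9*1 + 0  (stop)
So 20256/1669 = [12; 7, 3, 8, 9].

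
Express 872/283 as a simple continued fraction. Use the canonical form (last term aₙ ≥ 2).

[3; 12, 3, 3, 2]

872 = 3·283 + 23
283 = 12·23 + 7
23 = 3·7 + 2
7 = 3·2 + 1
2 = 2·1 + 0  (stop)
So 872/283 = [3; 12, 3, 3, 2].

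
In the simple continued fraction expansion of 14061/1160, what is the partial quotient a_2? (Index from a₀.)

4

14061 = 12·1160 + 141   →  a_0 = 12
1160 = 8·141 + 32   →  a_1 = 8
141 = 4·32 + 13   →  a_2 = 4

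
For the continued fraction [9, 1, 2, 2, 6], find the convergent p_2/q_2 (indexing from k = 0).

29/3

Using pₖ = aₖpₖ₋₁ + pₖ₋₂, qₖ = aₖqₖ₋₁ + qₖ₋₂ (with p₋₁=1, p₋₂=0, q₋₁=0, q₋₂=1):
  k=0: a=9, p=9, q=1
  k=1: a=1, p=10, q=1
  k=2: a=2, p=29, q=3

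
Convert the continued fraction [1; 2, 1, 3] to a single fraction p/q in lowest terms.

15/11

Fold from the inside: start with 3/1.
  1 + 1/3 = 4/3
  2 + 3/4 = 11/4
  1 + 4/11 = 15/11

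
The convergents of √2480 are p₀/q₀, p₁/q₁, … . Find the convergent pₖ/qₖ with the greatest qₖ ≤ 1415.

√2480 = [49; 1, 3, 1, 98, …] (period length 4).
Convergents:
  p_0/q_0 = 49/1
  p_1/q_1 = 50/1
  p_2/q_2 = 199/4
  p_3/q_3 = 249/5
  p_4/q_4 = 24601/494
  p_5/q_5 = 24850/499
  p_6/q_6 = 99151/1991
q_5 = 499 ≤ 1415 < 1991 = q_6, so the answer is 24850/499.

24850/499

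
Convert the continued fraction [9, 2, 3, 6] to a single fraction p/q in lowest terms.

415/44

Using pₖ = aₖpₖ₋₁ + pₖ₋₂ and qₖ = aₖqₖ₋₁ + qₖ₋₂:
  k=0: a=9, p=9, q=1
  k=1: a=2, p=19, q=2
  k=2: a=3, p=66, q=7
  k=3: a=6, p=415, q=44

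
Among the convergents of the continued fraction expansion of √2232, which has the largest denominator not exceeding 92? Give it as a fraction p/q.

1937/41

√2232 = [47; 4, 10, 4, 94, …] (period length 4).
Convergents:
  p_0/q_0 = 47/1
  p_1/q_1 = 189/4
  p_2/q_2 = 1937/41
  p_3/q_3 = 7937/168
q_2 = 41 ≤ 92 < 168 = q_3, so the answer is 1937/41.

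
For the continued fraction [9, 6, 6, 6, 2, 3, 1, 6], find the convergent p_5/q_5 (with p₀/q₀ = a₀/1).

Using pₖ = aₖpₖ₋₁ + pₖ₋₂, qₖ = aₖqₖ₋₁ + qₖ₋₂ (with p₋₁=1, p₋₂=0, q₋₁=0, q₋₂=1):
  k=0: a=9, p=9, q=1
  k=1: a=6, p=55, q=6
  k=2: a=6, p=339, q=37
  k=3: a=6, p=2089, q=228
  k=4: a=2, p=4517, q=493
  k=5: a=3, p=15640, q=1707

15640/1707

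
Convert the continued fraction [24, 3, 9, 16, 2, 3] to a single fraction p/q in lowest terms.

78826/3241

Using pₖ = aₖpₖ₋₁ + pₖ₋₂ and qₖ = aₖqₖ₋₁ + qₖ₋₂:
  k=0: a=24, p=24, q=1
  k=1: a=3, p=73, q=3
  k=2: a=9, p=681, q=28
  k=3: a=16, p=10969, q=451
  k=4: a=2, p=22619, q=930
  k=5: a=3, p=78826, q=3241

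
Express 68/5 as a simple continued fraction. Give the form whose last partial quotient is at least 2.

68 = 13×5 + 3
5 = 1×3 + 2
3 = 1×2 + 1
2 = 2×1 + 0  (stop)
So 68/5 = [13; 1, 1, 2].

[13; 1, 1, 2]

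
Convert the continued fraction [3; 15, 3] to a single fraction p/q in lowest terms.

141/46

Fold from the inside: start with 3/1.
  15 + 1/3 = 46/3
  3 + 3/46 = 141/46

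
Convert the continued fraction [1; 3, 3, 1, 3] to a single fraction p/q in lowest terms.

64/49

Fold from the inside: start with 3/1.
  1 + 1/3 = 4/3
  3 + 3/4 = 15/4
  3 + 4/15 = 49/15
  1 + 15/49 = 64/49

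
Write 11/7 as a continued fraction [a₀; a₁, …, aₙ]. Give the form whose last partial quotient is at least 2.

[1; 1, 1, 3]

11 = 1×7 + 4
7 = 1×4 + 3
4 = 1×3 + 1
3 = 3×1 + 0  (stop)
So 11/7 = [1; 1, 1, 3].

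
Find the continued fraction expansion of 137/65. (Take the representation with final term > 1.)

[2; 9, 3, 2]

137 = 2*65 + 7
65 = 9*7 + 2
7 = 3*2 + 1
2 = 2*1 + 0  (stop)
So 137/65 = [2; 9, 3, 2].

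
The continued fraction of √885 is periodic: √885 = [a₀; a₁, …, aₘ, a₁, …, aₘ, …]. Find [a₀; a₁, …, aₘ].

a₀ = ⌊√885⌋ = 29.
With m₀=0, d₀=1 and mₖ₊₁ = dₖaₖ − mₖ, dₖ₊₁ = (n − mₖ₊₁²)/dₖ, aₖ₊₁ = ⌊(a₀+mₖ₊₁)/dₖ₊₁⌋:
  k=1: m=29, d=44, a=1
  k=2: m=15, d=15, a=2
  k=3: m=15, d=44, a=1
  k=4: m=29, d=1, a=58
d=1 and a=2a₀=58 at k=4, so the next step gives (m, d) = (29, 44) again — its k=1 value — and the period has length 4.

[29; 1, 2, 1, 58]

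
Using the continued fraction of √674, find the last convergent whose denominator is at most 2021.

35074/1351

√674 = [25; 1, 24, 1, 50, …] (period length 4).
Convergents:
  p_0/q_0 = 25/1
  p_1/q_1 = 26/1
  p_2/q_2 = 649/25
  p_3/q_3 = 675/26
  p_4/q_4 = 34399/1325
  p_5/q_5 = 35074/1351
  p_6/q_6 = 876175/33749
q_5 = 1351 ≤ 2021 < 33749 = q_6, so the answer is 35074/1351.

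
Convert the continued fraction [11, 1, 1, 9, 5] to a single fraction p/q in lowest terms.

1118/97

Fold from the inside: start with 5/1.
  9 + 1/5 = 46/5
  1 + 5/46 = 51/46
  1 + 46/51 = 97/51
  11 + 51/97 = 1118/97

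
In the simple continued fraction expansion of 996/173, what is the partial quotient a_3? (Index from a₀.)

8

996 = 5·173 + 131   →  a_0 = 5
173 = 1·131 + 42   →  a_1 = 1
131 = 3·42 + 5   →  a_2 = 3
42 = 8·5 + 2   →  a_3 = 8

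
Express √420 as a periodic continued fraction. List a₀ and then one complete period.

[20; 2, 40]

a₀ = ⌊√420⌋ = 20.
With m₀=0, d₀=1 and mₖ₊₁ = dₖaₖ − mₖ, dₖ₊₁ = (n − mₖ₊₁²)/dₖ, aₖ₊₁ = ⌊(a₀+mₖ₊₁)/dₖ₊₁⌋:
  k=1: m=20, d=20, a=2
  k=2: m=20, d=1, a=40
d=1 and a=2a₀=40 at k=2, so the next step gives (m, d) = (20, 20) again — its k=1 value — and the period has length 2.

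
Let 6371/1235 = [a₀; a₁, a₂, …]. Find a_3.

3

6371 = 5·1235 + 196   →  a_0 = 5
1235 = 6·196 + 59   →  a_1 = 6
196 = 3·59 + 19   →  a_2 = 3
59 = 3·19 + 2   →  a_3 = 3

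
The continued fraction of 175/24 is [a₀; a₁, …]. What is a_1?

3

175 = 7·24 + 7   →  a_0 = 7
24 = 3·7 + 3   →  a_1 = 3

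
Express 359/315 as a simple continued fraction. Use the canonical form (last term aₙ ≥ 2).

[1; 7, 6, 3, 2]

359 = 1·315 + 44
315 = 7·44 + 7
44 = 6·7 + 2
7 = 3·2 + 1
2 = 2·1 + 0  (stop)
So 359/315 = [1; 7, 6, 3, 2].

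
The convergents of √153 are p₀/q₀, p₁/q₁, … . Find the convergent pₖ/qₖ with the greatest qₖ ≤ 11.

√153 = [12; 2, 1, 2, 2, 2, 1, 2, 24, …] (period length 8).
Convergents:
  p_0/q_0 = 12/1
  p_1/q_1 = 25/2
  p_2/q_2 = 37/3
  p_3/q_3 = 99/8
  p_4/q_4 = 235/19
q_3 = 8 ≤ 11 < 19 = q_4, so the answer is 99/8.

99/8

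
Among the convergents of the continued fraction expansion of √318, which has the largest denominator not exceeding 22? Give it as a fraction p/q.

107/6

√318 = [17; 1, 4, 1, 34, …] (period length 4).
Convergents:
  p_0/q_0 = 17/1
  p_1/q_1 = 18/1
  p_2/q_2 = 89/5
  p_3/q_3 = 107/6
  p_4/q_4 = 3727/209
q_3 = 6 ≤ 22 < 209 = q_4, so the answer is 107/6.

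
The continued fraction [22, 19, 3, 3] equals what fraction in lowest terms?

4256/193

Fold from the inside: start with 3/1.
  3 + 1/3 = 10/3
  19 + 3/10 = 193/10
  22 + 10/193 = 4256/193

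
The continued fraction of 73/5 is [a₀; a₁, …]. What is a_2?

73 = 14·5 + 3   →  a_0 = 14
5 = 1·3 + 2   →  a_1 = 1
3 = 1·2 + 1   →  a_2 = 1

1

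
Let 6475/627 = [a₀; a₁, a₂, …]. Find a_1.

3

6475 = 10·627 + 205   →  a_0 = 10
627 = 3·205 + 12   →  a_1 = 3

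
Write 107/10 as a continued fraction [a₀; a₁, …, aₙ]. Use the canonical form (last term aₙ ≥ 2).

107 = 10·10 + 7
10 = 1·7 + 3
7 = 2·3 + 1
3 = 3·1 + 0  (stop)
So 107/10 = [10; 1, 2, 3].

[10; 1, 2, 3]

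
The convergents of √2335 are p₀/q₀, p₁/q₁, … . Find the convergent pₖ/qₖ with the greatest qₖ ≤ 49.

√2335 = [48; 3, 9, 3, 96, …] (period length 4).
Convergents:
  p_0/q_0 = 48/1
  p_1/q_1 = 145/3
  p_2/q_2 = 1353/28
  p_3/q_3 = 4204/87
q_2 = 28 ≤ 49 < 87 = q_3, so the answer is 1353/28.

1353/28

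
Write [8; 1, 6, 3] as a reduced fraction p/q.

Using pₖ = aₖpₖ₋₁ + pₖ₋₂ and qₖ = aₖqₖ₋₁ + qₖ₋₂:
  k=0: a=8, p=8, q=1
  k=1: a=1, p=9, q=1
  k=2: a=6, p=62, q=7
  k=3: a=3, p=195, q=22

195/22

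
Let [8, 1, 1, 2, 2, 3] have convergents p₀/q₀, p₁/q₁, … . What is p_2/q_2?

17/2

Using pₖ = aₖpₖ₋₁ + pₖ₋₂, qₖ = aₖqₖ₋₁ + qₖ₋₂ (with p₋₁=1, p₋₂=0, q₋₁=0, q₋₂=1):
  k=0: a=8, p=8, q=1
  k=1: a=1, p=9, q=1
  k=2: a=1, p=17, q=2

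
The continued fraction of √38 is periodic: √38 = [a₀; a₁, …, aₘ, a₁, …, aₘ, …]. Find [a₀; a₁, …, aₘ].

[6; 6, 12]

a₀ = ⌊√38⌋ = 6.
With m₀=0, d₀=1 and mₖ₊₁ = dₖaₖ − mₖ, dₖ₊₁ = (n − mₖ₊₁²)/dₖ, aₖ₊₁ = ⌊(a₀+mₖ₊₁)/dₖ₊₁⌋:
  k=1: m=6, d=2, a=6
  k=2: m=6, d=1, a=12
d=1 and a=2a₀=12 at k=2, so the next step gives (m, d) = (6, 2) again — its k=1 value — and the period has length 2.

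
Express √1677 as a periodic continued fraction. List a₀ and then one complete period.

a₀ = ⌊√1677⌋ = 40.
With m₀=0, d₀=1 and mₖ₊₁ = dₖaₖ − mₖ, dₖ₊₁ = (n − mₖ₊₁²)/dₖ, aₖ₊₁ = ⌊(a₀+mₖ₊₁)/dₖ₊₁⌋:
  k=1: m=40, d=77, a=1
  k=2: m=37, d=4, a=19
  k=3: m=39, d=39, a=2
  k=4: m=39, d=4, a=19
  k=5: m=37, d=77, a=1
  k=6: m=40, d=1, a=80
d=1 and a=2a₀=80 at k=6, so the next step gives (m, d) = (40, 77) again — its k=1 value — and the period has length 6.

[40; 1, 19, 2, 19, 1, 80]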